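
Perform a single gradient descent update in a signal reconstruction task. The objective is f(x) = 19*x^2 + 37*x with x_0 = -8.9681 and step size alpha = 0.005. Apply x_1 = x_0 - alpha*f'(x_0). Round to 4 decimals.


We compute the gradient at x_0 and apply the update.
f'(x) = 38*x + 37
f'(-8.9681) = 38*-8.9681 + 37 = -303.7878
x_1 = -8.9681 - 0.005*-303.7878 = -7.4492


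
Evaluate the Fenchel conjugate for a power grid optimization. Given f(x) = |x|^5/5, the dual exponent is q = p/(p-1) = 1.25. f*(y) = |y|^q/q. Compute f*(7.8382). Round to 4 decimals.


The conjugate exponent q satisfies 1/p + 1/q = 1.
p = 5, so q = 5/(5 - 1) = 1.25
|y|^q = 7.8382^1.25 = 13.1151
f*(7.8382) = 13.1151 / 1.25 = 10.4921


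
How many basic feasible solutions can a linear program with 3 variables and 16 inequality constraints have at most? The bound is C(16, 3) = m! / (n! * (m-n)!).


Each vertex corresponds to some choice of n active constraints out of m, so the number of vertices is at most C(m, n) = m! / (n!(m-n)!).
m = 16, n = 3
Numerator: 16 * 15 * 14
Denominator: 3! = 6
C(16, 3) = 560


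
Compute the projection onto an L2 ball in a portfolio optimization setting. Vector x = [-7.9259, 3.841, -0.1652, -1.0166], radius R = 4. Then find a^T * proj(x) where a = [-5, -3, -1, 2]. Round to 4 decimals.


Step 1: Compute ||x|| (intermediates to 6 decimals).
||x|| = sqrt((-7.9259)^2 + 3.841^2 + (-0.1652)^2 + (-1.0166)^2) = 8.867578
Step 2: Project.
Since ||x|| > R, scale = R/||x|| = 4/8.867578 = 0.451081, proj(x) = scale * x
proj(x) = [-3.575223, 1.732602, -0.074519, -0.458569]
Step 3: Dot product.
a^T * proj(x) = -5*(-3.575223) - 3*1.732602 - 1*(-0.074519) + 2*(-0.458569) = 11.8357


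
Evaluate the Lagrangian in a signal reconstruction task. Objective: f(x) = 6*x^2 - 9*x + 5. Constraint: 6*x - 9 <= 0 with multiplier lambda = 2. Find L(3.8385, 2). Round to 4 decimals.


Step 1: Evaluate f(x).
f(3.8385) = 6*3.8385^2 - 9*3.8385 + 5 = 58.858
Step 2: Evaluate g(x).
g(3.8385) = 6*3.8385 - 9 = 14.031
Step 3: Compute Lagrangian.
L = 58.858 + 2*14.031 = 86.92


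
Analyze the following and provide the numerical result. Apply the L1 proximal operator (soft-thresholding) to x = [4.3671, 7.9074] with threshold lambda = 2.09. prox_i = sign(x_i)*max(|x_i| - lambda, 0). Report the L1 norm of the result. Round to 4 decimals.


Soft-thresholding with lambda = 2.09:
prox(4.3671) = sign(4.3671)*max(|4.3671| - 2.09, 0) = 2.2771
prox(7.9074) = sign(7.9074)*max(|7.9074| - 2.09, 0) = 5.8174
prox(x) = [2.2771, 5.8174]
||prox(x)||_1 = 2.2771 + 5.8174 = 8.0945


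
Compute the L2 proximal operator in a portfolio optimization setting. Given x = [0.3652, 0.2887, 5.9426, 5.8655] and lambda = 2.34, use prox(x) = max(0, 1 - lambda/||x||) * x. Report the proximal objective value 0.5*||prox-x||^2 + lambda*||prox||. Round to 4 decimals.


Step 1: Compute ||x||.
||x|| = 8.3627
Step 2: Compute scaling factor.
scale = max(0, 1 - 2.34/8.3627) = 0.7202
Step 3: prox(x) = [0.263, 0.2079, 4.2798, 4.2243]
||prox(x)|| = 6.0227
Step 4: Proximal objective.
0.5*||prox-x||^2 = 2.7378
lambda*||prox|| = 14.0931
Total = 16.831


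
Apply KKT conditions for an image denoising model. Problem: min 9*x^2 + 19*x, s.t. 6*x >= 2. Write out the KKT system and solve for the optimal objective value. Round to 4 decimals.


Step 1: Try lambda = 0 (constraint inactive).
x_unc = -19/(2*9) = -1.0556
Check: 6*-1.0556 = -6.3336 < 2 -- violated!
Step 2: Constraint must be active: 6*x = 2
x* = 2/6 = 1/3 = 0.3333 (rounded; the exact value 1/3 is used below)
lambda = (2*9*(1/3) + 19)/6 = 4.1667
Step 3: Compute optimal value.
f(x*) = 9*(1/3)^2 + 19*(1/3) = 7.3333


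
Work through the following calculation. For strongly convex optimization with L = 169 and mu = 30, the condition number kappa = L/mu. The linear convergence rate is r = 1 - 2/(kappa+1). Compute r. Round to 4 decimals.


Step 1: Compute the condition number.
kappa = L/mu = 169/30 = 5.6333
Step 2: Compute the convergence rate.
r = 1 - 2/(kappa + 1) = 1 - 2*mu/(L + mu) = (L - mu)/(L + mu) = 139/199 = 0.6985


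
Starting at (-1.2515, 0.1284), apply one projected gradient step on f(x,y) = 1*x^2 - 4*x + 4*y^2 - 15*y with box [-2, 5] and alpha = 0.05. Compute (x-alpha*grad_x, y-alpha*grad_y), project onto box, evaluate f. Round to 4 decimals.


Step 1: Compute gradient at (-1.2515, 0.1284).
grad_x = 2*1*-1.2515 - 4 = -6.503
grad_y = 2*4*0.1284 - 15 = -13.9728
Step 2: Gradient step.
x_raw = -1.2515 - 0.05*-6.503 = -0.9264
y_raw = 0.1284 - 0.05*-13.9728 = 0.827
Step 3: Project onto [-2, 5].
x_proj = clip(-0.9264) = -0.9264
y_proj = clip(0.827) = 0.827
Step 4: Evaluate f.
f(-0.9264, 0.827) = -5.1061


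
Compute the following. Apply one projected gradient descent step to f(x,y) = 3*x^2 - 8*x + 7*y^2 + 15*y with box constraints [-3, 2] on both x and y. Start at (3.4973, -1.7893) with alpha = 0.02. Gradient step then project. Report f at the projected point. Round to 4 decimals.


Step 1: Compute gradient at (3.4973, -1.7893).
grad_x = 2*3*3.4973 - 8 = 12.9838
grad_y = 2*7*-1.7893 + 15 = -10.0502
Step 2: Gradient step.
x_raw = 3.4973 - 0.02*12.9838 = 3.2376
y_raw = -1.7893 - 0.02*-10.0502 = -1.5883
Step 3: Project onto [-3, 2].
x_proj = clip(3.2376) = 2.0
y_proj = clip(-1.5883) = -1.5883
Step 4: Evaluate f.
f(2.0, -1.5883) = -10.1657


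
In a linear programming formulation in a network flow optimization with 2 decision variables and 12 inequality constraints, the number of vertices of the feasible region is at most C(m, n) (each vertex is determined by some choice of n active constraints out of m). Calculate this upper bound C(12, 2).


Each vertex corresponds to some choice of n active constraints out of m, so the number of vertices is at most C(m, n) = m! / (n!(m-n)!).
m = 12, n = 2
Numerator: 12 * 11
Denominator: 2! = 2
C(12, 2) = 66


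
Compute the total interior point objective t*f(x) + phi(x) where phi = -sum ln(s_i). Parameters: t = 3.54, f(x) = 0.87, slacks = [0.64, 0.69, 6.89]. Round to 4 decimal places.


Step 1: Compute log-barrier.
ln values: [-0.4463, -0.3711, 1.9301]
phi = -(-0.4463 - 0.3711 + 1.9301) = -1.1127
Step 2: Compute augmented objective.
t*f(x) = 3.54*0.87 = 3.0798
Total = 3.0798 - 1.1127 = 1.9671


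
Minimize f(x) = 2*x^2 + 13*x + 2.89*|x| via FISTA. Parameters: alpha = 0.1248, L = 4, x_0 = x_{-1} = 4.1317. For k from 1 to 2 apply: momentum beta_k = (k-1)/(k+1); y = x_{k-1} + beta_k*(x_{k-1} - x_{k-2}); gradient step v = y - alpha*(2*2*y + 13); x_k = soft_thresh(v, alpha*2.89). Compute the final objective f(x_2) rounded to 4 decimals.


FISTA on f(x) = 2*x^2 + 13*x + 2.89*|x|
L = 4, alpha = 0.1248
Iteration 1: beta = 0.0, y = 4.1317 + 0.0*(4.1317 - 4.1317) = 4.1317
  grad(y) = 29.5268, v = y - alpha*grad = 0.4468
  prox(v) = soft_thresh(0.4468, 0.3607) = 0.0861
Iteration 2: beta = 0.3333, y = 0.0861 + 0.3333*(0.0861 - 4.1317) = -1.2625
  grad(y) = 7.9502, v = y - alpha*grad = -2.2546
  prox(v) = soft_thresh(-2.2546, 0.3607) = -1.894
f(x_2) = 2*(-1.894)^2 + 13*(-1.894) + 2.89*|-1.894| = -11.9738


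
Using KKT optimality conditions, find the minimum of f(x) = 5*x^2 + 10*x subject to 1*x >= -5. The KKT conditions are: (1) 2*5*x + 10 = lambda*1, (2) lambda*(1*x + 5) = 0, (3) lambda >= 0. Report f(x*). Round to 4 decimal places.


Step 1: Try lambda = 0 (constraint inactive).
Stationarity: 2*5*x + 10 = 0
x* = -10/(2*5) = -1.0
Check constraint: 1*-1.0 = -1.0 >= -5 -- satisfied.
Step 2: Compute optimal value.
f(x*) = 5*(-1.0)^2 + 10*(-1.0) = -5.0


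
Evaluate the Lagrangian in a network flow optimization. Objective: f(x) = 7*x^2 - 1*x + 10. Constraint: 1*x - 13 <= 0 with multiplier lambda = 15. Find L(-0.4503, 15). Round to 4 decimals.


Step 1: Evaluate f(x).
f(-0.4503) = 7*(-0.4503)^2 - 1*(-0.4503) + 10 = 11.8697
Step 2: Evaluate g(x).
g(-0.4503) = 1*-0.4503 - 13 = -13.4503
Step 3: Compute Lagrangian.
L = 11.8697 + 15*-13.4503 = -189.8848


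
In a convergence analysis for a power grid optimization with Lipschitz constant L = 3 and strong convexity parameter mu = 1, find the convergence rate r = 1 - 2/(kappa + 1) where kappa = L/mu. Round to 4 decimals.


Step 1: Compute the condition number.
kappa = L/mu = 3/1 = 3.0
Step 2: Compute the convergence rate.
r = 1 - 2/(kappa + 1) = 1 - 2*mu/(L + mu) = (L - mu)/(L + mu) = 2/4 = 0.5


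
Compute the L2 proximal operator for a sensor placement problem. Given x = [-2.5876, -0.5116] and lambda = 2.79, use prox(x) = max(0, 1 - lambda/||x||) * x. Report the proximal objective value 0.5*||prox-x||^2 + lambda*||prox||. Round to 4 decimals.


Step 1: Compute ||x||.
||x|| = 2.6377
Step 2: Compute scaling factor.
scale = max(0, 1 - 2.79/2.6377) = 0.0
Step 3: prox(x) = [-0.0, -0.0]
||prox(x)|| = 0.0
Step 4: Proximal objective.
0.5*||prox-x||^2 = 3.4787
lambda*||prox|| = 0.0
Total = 3.4787


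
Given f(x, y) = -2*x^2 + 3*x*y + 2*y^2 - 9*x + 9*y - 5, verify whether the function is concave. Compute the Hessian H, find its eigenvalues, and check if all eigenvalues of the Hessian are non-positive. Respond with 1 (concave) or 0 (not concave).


The Hessian of f(x,y) = -2*x^2 + 3*x*y + 2*y^2 - 9*x + 9*y - 5 is:
H = [[-4, 3], [3, 4]]
Trace = -4 + 4 = 0
Determinant = -4*4 - (3)^2 = -25
Discriminant = (0)^2 - 4*-25 = 100.0
Eigenvalues: lambda_1 = -5.0, lambda_2 = 5.0
The function is not concave.

0


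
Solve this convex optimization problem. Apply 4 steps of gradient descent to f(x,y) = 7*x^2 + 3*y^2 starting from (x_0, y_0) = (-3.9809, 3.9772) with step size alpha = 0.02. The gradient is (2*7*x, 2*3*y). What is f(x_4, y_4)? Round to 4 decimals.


Gradient descent on f(x,y) = 7*x^2 + 3*y^2.
Starting point: (-3.9809, 3.9772), alpha = 0.02
Step 1: grad_x = 2*7*-3.9809 = -55.7326, grad_y = 2*3*3.9772 = 23.8632
  x_1 = -3.9809 - 0.02*-55.7326 = -2.8662
  y_1 = 3.9772 - 0.02*23.8632 = 3.4999
Step 2: grad_x = 2*7*-2.8662 = -40.1275, grad_y = 2*3*3.4999 = 20.9996
  x_2 = -2.8662 - 0.02*-40.1275 = -2.0637
  y_2 = 3.4999 - 0.02*20.9996 = 3.0799
Step 3: grad_x = 2*7*-2.0637 = -28.8918, grad_y = 2*3*3.0799 = 18.4797
  x_3 = -2.0637 - 0.02*-28.8918 = -1.4859
  y_3 = 3.0799 - 0.02*18.4797 = 2.7104
Step 4: grad_x = 2*7*-1.4859 = -20.8021, grad_y = 2*3*2.7104 = 16.2621
  x_4 = -1.4859 - 0.02*-20.8021 = -1.0698
  y_4 = 2.7104 - 0.02*16.2621 = 2.3851
f(-1.0698, 2.3851) = 7*(-1.0698)^2 + 3*2.3851^2 = 25.0778


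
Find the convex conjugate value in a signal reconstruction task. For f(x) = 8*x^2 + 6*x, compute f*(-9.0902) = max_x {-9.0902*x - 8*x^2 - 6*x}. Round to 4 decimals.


f*(y) = sup_x {y*x - a*x^2 - b*x} = sup_x {(y-b)*x - a*x^2}
FOC: (y - b) - 2a*x = 0 => x* = (y - b)/(2a)
x* = (-9.0902 - 6)/(2*8) = -0.9431
f*(-9.0902) = (y-b)^2/(4a) = (-9.0902 - 6)^2/(4*8)
= 227.7141/32 = 7.1161


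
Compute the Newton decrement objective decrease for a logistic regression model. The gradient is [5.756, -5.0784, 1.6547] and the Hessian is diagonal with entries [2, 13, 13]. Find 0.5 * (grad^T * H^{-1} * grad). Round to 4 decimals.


Step 1: H is diagonal, so H^(-1) * g = [2.878, -0.3906, 0.1273].
Step 2: g^T H^(-1) g = sum_i g_i^2 / H_ii
  = (5.756)^2/2 + (-5.0784)^2/13 + (1.6547)^2/13
  = 16.5658 + 1.9839 + 0.2106 = 18.7602
Step 3: Objective decrease = 0.5 * g^T H^(-1) g = 9.3801


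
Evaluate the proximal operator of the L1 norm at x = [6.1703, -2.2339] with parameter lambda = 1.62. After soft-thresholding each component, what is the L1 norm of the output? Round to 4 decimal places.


Soft-thresholding with lambda = 1.62:
prox(6.1703) = sign(6.1703)*max(|6.1703| - 1.62, 0) = 4.5503
prox(-2.2339) = sign(-2.2339)*max(|-2.2339| - 1.62, 0) = -0.6139
prox(x) = [4.5503, -0.6139]
||prox(x)||_1 = 4.5503 + 0.6139 = 5.1642


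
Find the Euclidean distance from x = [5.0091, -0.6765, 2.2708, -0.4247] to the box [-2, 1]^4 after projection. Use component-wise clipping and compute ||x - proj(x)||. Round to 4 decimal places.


Project each component onto [-2, 1].
clip(5.0091) = 1.0, clip(-0.6765) = -0.6765, clip(2.2708) = 1.0, clip(-0.4247) = -0.4247
Projection = [1.0, -0.6765, 1.0, -0.4247]
Squared diffs: [16.0729, 0.0, 1.6149, 0.0]
Distance = sqrt(17.6878) = 4.2057


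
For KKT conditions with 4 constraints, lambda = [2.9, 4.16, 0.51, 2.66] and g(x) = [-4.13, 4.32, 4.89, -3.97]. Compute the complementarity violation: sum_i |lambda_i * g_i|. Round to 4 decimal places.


KKT complementary slackness check:
lambda_1 * g_1 = 2.9 * -4.13 = -11.977
lambda_2 * g_2 = 4.16 * 4.32 = 17.9712
lambda_3 * g_3 = 0.51 * 4.89 = 2.4939
lambda_4 * g_4 = 2.66 * -3.97 = -10.5602
Total violation = 11.977 + 17.9712 + 2.4939 + 10.5602 = 43.0023


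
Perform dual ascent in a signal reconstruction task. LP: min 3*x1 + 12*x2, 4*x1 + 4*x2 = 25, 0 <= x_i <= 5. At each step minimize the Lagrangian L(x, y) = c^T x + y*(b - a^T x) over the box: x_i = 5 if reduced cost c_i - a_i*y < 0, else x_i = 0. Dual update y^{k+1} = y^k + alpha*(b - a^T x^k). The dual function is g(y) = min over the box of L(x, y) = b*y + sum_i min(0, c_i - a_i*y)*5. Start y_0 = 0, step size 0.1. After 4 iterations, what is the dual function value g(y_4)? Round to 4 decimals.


Dual ascent for LP: min 3*x1 + 12*x2, 4*x1 + 4*x2 = 25, 0 <= x_i <= 5
Step 1: y^k = 0.0, reduced costs: (3.0, 12.0)
  x^k = (0.0, 0.0), subgradient = b - a^T x = 25.0
  y^{k+1} = 0.0 + 0.1*25.0 = 2.5
Step 2: y^k = 2.5, reduced costs: (-7.0, 2.0)
  x^k = (5.0, 0.0), subgradient = b - a^T x = 5.0
  y^{k+1} = 2.5 + 0.1*5.0 = 3.0
Step 3: y^k = 3.0, reduced costs: (-9.0, 0.0)
  x^k = (5.0, 0.0), subgradient = b - a^T x = 5.0
  y^{k+1} = 3.0 + 0.1*5.0 = 3.5
Step 4: y^k = 3.5, reduced costs: (-11.0, -2.0)
  x^k = (5.0, 5.0), subgradient = b - a^T x = -15.0
  y^{k+1} = 3.5 + 0.1*-15.0 = 2.0
Dual objective at y_4 = 2.0: reduced costs (-5.0, 4.0), box minimizer x = (5.0, 0.0)
g(y_4) = b*y + (c1 - a1*y)*x1 + (c2 - a2*y)*x2 = 25*2.0 + (-5.0)*5.0 + 4.0*0.0 = 50.0 - 25.0 + 0.0 = 25.0


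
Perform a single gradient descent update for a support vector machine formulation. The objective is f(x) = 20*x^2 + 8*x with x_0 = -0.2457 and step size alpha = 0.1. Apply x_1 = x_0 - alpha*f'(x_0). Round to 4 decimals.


We compute the gradient at x_0 and apply the update.
f'(x) = 40*x + 8
f'(-0.2457) = 40*-0.2457 + 8 = -1.828
x_1 = -0.2457 - 0.1*-1.828 = -0.0629


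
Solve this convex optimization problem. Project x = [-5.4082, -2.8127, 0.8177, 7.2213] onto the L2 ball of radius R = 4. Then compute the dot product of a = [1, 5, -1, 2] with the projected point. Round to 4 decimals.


Step 1: Compute ||x|| (intermediates to 6 decimals).
||x|| = sqrt((-5.4082)^2 + (-2.8127)^2 + 0.8177^2 + 7.2213^2) = 9.485553
Step 2: Project.
Since ||x|| > R, scale = R/||x|| = 4/9.485553 = 0.421694, proj(x) = scale * x
proj(x) = [-2.280605, -1.186099, 0.344819, 3.045179]
Step 3: Dot product.
a^T * proj(x) = 1*(-2.280605) + 5*(-1.186099) - 1*0.344819 + 2*3.045179 = -2.4656


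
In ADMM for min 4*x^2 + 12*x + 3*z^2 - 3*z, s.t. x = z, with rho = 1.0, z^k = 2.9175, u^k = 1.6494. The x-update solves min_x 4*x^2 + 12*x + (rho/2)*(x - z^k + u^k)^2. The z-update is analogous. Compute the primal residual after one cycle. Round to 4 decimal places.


ADMM iteration with rho = 1.0, z^k = 2.9175, u^k = 1.6494
Step 1: x-update.
Minimize 4*x^2 + 12*x + (1.0/2)*(x - 2.9175 + 1.6494)^2
FOC: (2*4 + 1.0)*x = -12 + 1.0*(2.9175 - 1.6494)
x^{k+1} = -1.1924
Step 2: z-update.
Minimize 3*z^2 - 3*z + (1.0/2)*(-1.1924 - z + 1.6494)^2
FOC: (2*3 + 1.0)*z = 3 + 1.0*(-1.1924 + 1.6494)
z^{k+1} = 0.4939
Step 3: u-update.
u^{k+1} = 1.6494 - 1.1924 - 0.4939 = -0.0369
Step 4: Primal residual = |-1.1924 - 0.4939| = 1.6863


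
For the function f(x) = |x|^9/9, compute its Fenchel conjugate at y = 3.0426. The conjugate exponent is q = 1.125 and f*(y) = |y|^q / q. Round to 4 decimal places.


The conjugate exponent q satisfies 1/p + 1/q = 1.
p = 9, so q = 9/(9 - 1) = 1.125
|y|^q = 3.0426^1.125 = 3.4966
f*(3.0426) = 3.4966 / 1.125 = 3.1081


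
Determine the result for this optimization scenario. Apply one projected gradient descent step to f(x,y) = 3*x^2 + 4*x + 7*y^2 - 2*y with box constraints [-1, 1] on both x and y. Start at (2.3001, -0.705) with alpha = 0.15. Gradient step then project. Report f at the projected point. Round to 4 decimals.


Step 1: Compute gradient at (2.3001, -0.705).
grad_x = 2*3*2.3001 + 4 = 17.8006
grad_y = 2*7*-0.705 - 2 = -11.87
Step 2: Gradient step.
x_raw = 2.3001 - 0.15*17.8006 = -0.37
y_raw = -0.705 - 0.15*-11.87 = 1.0755
Step 3: Project onto [-1, 1].
x_proj = clip(-0.37) = -0.37
y_proj = clip(1.0755) = 1.0
Step 4: Evaluate f.
f(-0.37, 1.0) = 3.9307


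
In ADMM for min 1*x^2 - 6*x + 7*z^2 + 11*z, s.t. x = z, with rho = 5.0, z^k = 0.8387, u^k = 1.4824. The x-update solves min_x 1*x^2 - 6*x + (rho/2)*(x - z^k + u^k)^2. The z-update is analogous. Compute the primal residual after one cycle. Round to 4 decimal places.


ADMM iteration with rho = 5.0, z^k = 0.8387, u^k = 1.4824
Step 1: x-update.
Minimize 1*x^2 - 6*x + (5.0/2)*(x - 0.8387 + 1.4824)^2
FOC: (2*1 + 5.0)*x = 6 + 5.0*(0.8387 - 1.4824)
x^{k+1} = 0.3974
Step 2: z-update.
Minimize 7*z^2 + 11*z + (5.0/2)*(0.3974 - z + 1.4824)^2
FOC: (2*7 + 5.0)*z = -11 + 5.0*(0.3974 + 1.4824)
z^{k+1} = -0.0843
Step 3: u-update.
u^{k+1} = 1.4824 + 0.3974 + 0.0843 = 1.964
Step 4: Primal residual = |0.3974 + 0.0843| = 0.4816


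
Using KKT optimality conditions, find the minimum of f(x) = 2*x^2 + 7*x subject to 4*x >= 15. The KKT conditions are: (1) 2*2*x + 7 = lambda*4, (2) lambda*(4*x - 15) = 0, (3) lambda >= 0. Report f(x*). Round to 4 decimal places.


Step 1: Try lambda = 0 (constraint inactive).
x_unc = -7/(2*2) = -1.75
Check: 4*-1.75 = -7.0 < 15 -- violated!
Step 2: Constraint must be active: 4*x = 15
x* = 15/4 = 3.75
lambda = (2*2*3.75 + 7)/4 = 5.5
Step 3: Compute optimal value.
f(x*) = 2*3.75^2 + 7*3.75 = 54.375


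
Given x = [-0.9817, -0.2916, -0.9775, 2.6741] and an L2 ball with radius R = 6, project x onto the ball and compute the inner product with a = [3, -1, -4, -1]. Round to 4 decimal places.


Step 1: Compute ||x|| (intermediates to 6 decimals).
||x|| = sqrt((-0.9817)^2 + (-0.2916)^2 + (-0.9775)^2 + 2.6741^2) = 3.025737
Step 2: Project.
Since ||x|| <= R, proj = x (no scaling needed).
proj(x) = [-0.9817, -0.2916, -0.9775, 2.6741]
Step 3: Dot product.
a^T * proj(x) = 3*(-0.9817) - 1*(-0.2916) - 4*(-0.9775) - 1*2.6741 = -1.4176


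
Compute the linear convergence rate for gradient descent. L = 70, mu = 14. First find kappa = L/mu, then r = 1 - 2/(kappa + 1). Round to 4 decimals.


Step 1: Compute the condition number.
kappa = L/mu = 70/14 = 5.0
Step 2: Compute the convergence rate.
r = 1 - 2/(kappa + 1) = 1 - 2*mu/(L + mu) = (L - mu)/(L + mu) = 56/84 = 0.6667


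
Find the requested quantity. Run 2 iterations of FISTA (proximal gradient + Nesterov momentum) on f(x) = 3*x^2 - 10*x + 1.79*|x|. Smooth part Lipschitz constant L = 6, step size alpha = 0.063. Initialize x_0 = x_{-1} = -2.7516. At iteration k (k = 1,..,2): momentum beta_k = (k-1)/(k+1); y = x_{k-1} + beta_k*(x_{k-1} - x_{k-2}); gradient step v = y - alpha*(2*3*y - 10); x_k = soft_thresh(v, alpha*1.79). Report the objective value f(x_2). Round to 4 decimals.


FISTA on f(x) = 3*x^2 - 10*x + 1.79*|x|
L = 6, alpha = 0.063
Iteration 1: beta = 0.0, y = -2.7516 + 0.0*(-2.7516 + 2.7516) = -2.7516
  grad(y) = -26.5096, v = y - alpha*grad = -1.0815
  prox(v) = soft_thresh(-1.0815, 0.1128) = -0.9687
Iteration 2: beta = 0.3333, y = -0.9687 + 0.3333*(-0.9687 + 2.7516) = -0.3744
  grad(y) = -12.2466, v = y - alpha*grad = 0.3971
  prox(v) = soft_thresh(0.3971, 0.1128) = 0.2843
f(x_2) = 3*0.2843^2 - 10*0.2843 + 1.79*|0.2843| = -2.0918


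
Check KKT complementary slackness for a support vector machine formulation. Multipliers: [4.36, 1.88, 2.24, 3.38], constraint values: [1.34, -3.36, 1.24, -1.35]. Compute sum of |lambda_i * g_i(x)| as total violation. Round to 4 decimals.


KKT complementary slackness check:
lambda_1 * g_1 = 4.36 * 1.34 = 5.8424
lambda_2 * g_2 = 1.88 * -3.36 = -6.3168
lambda_3 * g_3 = 2.24 * 1.24 = 2.7776
lambda_4 * g_4 = 3.38 * -1.35 = -4.563
Total violation = 5.8424 + 6.3168 + 2.7776 + 4.563 = 19.4998


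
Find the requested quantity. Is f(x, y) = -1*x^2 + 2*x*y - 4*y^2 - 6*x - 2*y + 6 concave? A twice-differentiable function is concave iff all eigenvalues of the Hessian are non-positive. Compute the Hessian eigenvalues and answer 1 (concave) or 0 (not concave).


The Hessian of f(x,y) = -1*x^2 + 2*x*y - 4*y^2 - 6*x - 2*y + 6 is:
H = [[-2, 2], [2, -8]]
Trace = -2 - 8 = -10
Determinant = -2*-8 - (2)^2 = 12
Discriminant = (-10)^2 - 4*12 = 52.0
Eigenvalues: lambda_1 = -8.6056, lambda_2 = -1.3944
The function is concave.

1


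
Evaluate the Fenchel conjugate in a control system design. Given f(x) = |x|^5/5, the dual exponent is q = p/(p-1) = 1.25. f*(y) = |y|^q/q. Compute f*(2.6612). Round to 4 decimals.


The conjugate exponent q satisfies 1/p + 1/q = 1.
p = 5, so q = 5/(5 - 1) = 1.25
|y|^q = 2.6612^1.25 = 3.399
f*(2.6612) = 3.399 / 1.25 = 2.7192


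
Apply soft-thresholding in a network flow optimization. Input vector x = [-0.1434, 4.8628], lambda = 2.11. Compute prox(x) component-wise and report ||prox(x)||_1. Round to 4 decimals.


Soft-thresholding with lambda = 2.11:
prox(-0.1434) = sign(-0.1434)*max(|-0.1434| - 2.11, 0) = 0.0
prox(4.8628) = sign(4.8628)*max(|4.8628| - 2.11, 0) = 2.7528
prox(x) = [0.0, 2.7528]
||prox(x)||_1 = 0.0 + 2.7528 = 2.7528


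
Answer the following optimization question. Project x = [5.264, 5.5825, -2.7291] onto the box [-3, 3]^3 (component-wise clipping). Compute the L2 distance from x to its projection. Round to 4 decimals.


Project each component onto [-3, 3].
clip(5.264) = 3.0, clip(5.5825) = 3.0, clip(-2.7291) = -2.7291
Projection = [3.0, 3.0, -2.7291]
Squared diffs: [5.1257, 6.6693, 0.0]
Distance = sqrt(11.795) = 3.4344


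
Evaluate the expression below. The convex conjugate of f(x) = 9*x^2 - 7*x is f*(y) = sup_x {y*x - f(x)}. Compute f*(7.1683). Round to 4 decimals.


f*(y) = sup_x {y*x - a*x^2 - b*x} = sup_x {(y-b)*x - a*x^2}
FOC: (y - b) - 2a*x = 0 => x* = (y - b)/(2a)
x* = (7.1683 + 7)/(2*9) = 0.7871
f*(7.1683) = (y-b)^2/(4a) = (7.1683 + 7)^2/(4*9)
= 200.7407/36 = 5.5761


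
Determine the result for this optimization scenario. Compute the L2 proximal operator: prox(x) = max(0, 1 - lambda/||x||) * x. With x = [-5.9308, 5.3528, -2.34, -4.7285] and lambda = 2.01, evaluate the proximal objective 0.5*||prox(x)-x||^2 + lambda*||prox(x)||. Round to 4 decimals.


Step 1: Compute ||x||.
||x|| = 9.574
Step 2: Compute scaling factor.
scale = max(0, 1 - 2.01/9.574) = 0.7901
Step 3: prox(x) = [-4.6857, 4.229, -1.8487, -3.7358]
||prox(x)|| = 7.564
Step 4: Proximal objective.
0.5*||prox-x||^2 = 2.0201
lambda*||prox|| = 15.2036
Total = 17.2237


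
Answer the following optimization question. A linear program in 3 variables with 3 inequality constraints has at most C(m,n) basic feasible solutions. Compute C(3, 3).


Each vertex corresponds to some choice of n active constraints out of m, so the number of vertices is at most C(m, n) = m! / (n!(m-n)!).
m = 3, n = 3
Numerator: 3 * 2 * 1
Denominator: 3! = 6
C(3, 3) = 1


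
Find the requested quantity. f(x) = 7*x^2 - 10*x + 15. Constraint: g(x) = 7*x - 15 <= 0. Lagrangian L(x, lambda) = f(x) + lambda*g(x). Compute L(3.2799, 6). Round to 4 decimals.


Step 1: Evaluate f(x).
f(3.2799) = 7*3.2799^2 - 10*3.2799 + 15 = 57.5052
Step 2: Evaluate g(x).
g(3.2799) = 7*3.2799 - 15 = 7.9593
Step 3: Compute Lagrangian.
L = 57.5052 + 6*7.9593 = 105.261


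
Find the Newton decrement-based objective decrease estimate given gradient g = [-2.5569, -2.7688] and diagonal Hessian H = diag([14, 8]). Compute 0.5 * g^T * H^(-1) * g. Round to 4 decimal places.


Step 1: H is diagonal, so H^(-1) * g = [-0.1826, -0.3461].
Step 2: g^T H^(-1) g = sum_i g_i^2 / H_ii
  = (-2.5569)^2/14 + (-2.7688)^2/8
  = 0.467 + 0.9583 = 1.4253
Step 3: Objective decrease = 0.5 * g^T H^(-1) g = 0.7126


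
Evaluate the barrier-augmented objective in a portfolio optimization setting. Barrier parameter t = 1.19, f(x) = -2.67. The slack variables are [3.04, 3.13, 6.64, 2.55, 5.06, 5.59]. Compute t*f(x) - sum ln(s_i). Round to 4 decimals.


Step 1: Compute log-barrier.
ln values: [1.1119, 1.141, 1.8931, 0.9361, 1.6214, 1.721]
phi = -(1.1119 + 1.141 + 1.8931 + 0.9361 + 1.6214 + 1.721) = -8.4244
Step 2: Compute augmented objective.
t*f(x) = 1.19*-2.67 = -3.1773
Total = -3.1773 - 8.4244 = -11.6017


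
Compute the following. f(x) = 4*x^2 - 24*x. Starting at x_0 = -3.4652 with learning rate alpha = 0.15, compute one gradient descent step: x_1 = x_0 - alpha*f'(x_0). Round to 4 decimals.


We compute the gradient at x_0 and apply the update.
f'(x) = 8*x - 24
f'(-3.4652) = 8*-3.4652 - 24 = -51.7216
x_1 = -3.4652 - 0.15*-51.7216 = 4.293


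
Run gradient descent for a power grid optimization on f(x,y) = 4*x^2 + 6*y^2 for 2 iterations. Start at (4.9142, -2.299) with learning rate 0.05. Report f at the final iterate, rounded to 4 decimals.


Gradient descent on f(x,y) = 4*x^2 + 6*y^2.
Starting point: (4.9142, -2.299), alpha = 0.05
Step 1: grad_x = 2*4*4.9142 = 39.3136, grad_y = 2*6*-2.299 = -27.588
  x_1 = 4.9142 - 0.05*39.3136 = 2.9485
  y_1 = -2.299 - 0.05*-27.588 = -0.9196
Step 2: grad_x = 2*4*2.9485 = 23.5882, grad_y = 2*6*-0.9196 = -11.0352
  x_2 = 2.9485 - 0.05*23.5882 = 1.7691
  y_2 = -0.9196 - 0.05*-11.0352 = -0.3678
f(1.7691, -0.3678) = 4*1.7691^2 + 6*(-0.3678)^2 = 13.3309


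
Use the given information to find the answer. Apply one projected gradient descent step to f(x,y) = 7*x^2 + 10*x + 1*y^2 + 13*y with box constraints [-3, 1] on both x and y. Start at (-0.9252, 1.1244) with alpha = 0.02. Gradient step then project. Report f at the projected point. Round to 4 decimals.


Step 1: Compute gradient at (-0.9252, 1.1244).
grad_x = 2*7*-0.9252 + 10 = -2.9528
grad_y = 2*1*1.1244 + 13 = 15.2488
Step 2: Gradient step.
x_raw = -0.9252 - 0.02*-2.9528 = -0.8661
y_raw = 1.1244 - 0.02*15.2488 = 0.8194
Step 3: Project onto [-3, 1].
x_proj = clip(-0.8661) = -0.8661
y_proj = clip(0.8194) = 0.8194
Step 4: Evaluate f.
f(-0.8661, 0.8194) = 7.914


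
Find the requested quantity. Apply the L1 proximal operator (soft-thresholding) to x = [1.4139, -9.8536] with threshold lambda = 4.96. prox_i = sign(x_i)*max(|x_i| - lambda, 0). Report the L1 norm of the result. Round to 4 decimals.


Soft-thresholding with lambda = 4.96:
prox(1.4139) = sign(1.4139)*max(|1.4139| - 4.96, 0) = 0.0
prox(-9.8536) = sign(-9.8536)*max(|-9.8536| - 4.96, 0) = -4.8936
prox(x) = [0.0, -4.8936]
||prox(x)||_1 = 0.0 + 4.8936 = 4.8936


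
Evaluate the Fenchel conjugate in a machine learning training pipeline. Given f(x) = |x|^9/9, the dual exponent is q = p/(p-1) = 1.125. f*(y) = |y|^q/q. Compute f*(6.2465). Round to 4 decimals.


The conjugate exponent q satisfies 1/p + 1/q = 1.
p = 9, so q = 9/(9 - 1) = 1.125
|y|^q = 6.2465^1.125 = 7.854
f*(6.2465) = 7.854 / 1.125 = 6.9813


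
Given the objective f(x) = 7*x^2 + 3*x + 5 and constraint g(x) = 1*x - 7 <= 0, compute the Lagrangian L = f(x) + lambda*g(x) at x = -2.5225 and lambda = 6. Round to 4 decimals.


Step 1: Evaluate f(x).
f(-2.5225) = 7*(-2.5225)^2 + 3*(-2.5225) + 5 = 41.9735
Step 2: Evaluate g(x).
g(-2.5225) = 1*-2.5225 - 7 = -9.5225
Step 3: Compute Lagrangian.
L = 41.9735 + 6*-9.5225 = -15.1615


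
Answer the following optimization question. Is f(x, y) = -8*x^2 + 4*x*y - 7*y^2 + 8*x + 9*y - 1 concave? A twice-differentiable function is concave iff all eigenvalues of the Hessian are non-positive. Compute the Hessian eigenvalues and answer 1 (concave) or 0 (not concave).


The Hessian of f(x,y) = -8*x^2 + 4*x*y - 7*y^2 + 8*x + 9*y - 1 is:
H = [[-16, 4], [4, -14]]
Trace = -16 - 14 = -30
Determinant = -16*-14 - (4)^2 = 208
Discriminant = (-30)^2 - 4*208 = 68.0
Eigenvalues: lambda_1 = -19.1231, lambda_2 = -10.8769
The function is concave.

1


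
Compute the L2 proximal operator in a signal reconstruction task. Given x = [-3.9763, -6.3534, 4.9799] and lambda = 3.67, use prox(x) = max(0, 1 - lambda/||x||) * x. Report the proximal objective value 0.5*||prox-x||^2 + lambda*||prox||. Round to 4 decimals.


Step 1: Compute ||x||.
||x|| = 8.9987
Step 2: Compute scaling factor.
scale = max(0, 1 - 3.67/8.9987) = 0.5922
Step 3: prox(x) = [-2.3546, -3.7622, 2.9489]
||prox(x)|| = 5.3287
Step 4: Proximal objective.
0.5*||prox-x||^2 = 6.7345
lambda*||prox|| = 19.5563
Total = 26.2907


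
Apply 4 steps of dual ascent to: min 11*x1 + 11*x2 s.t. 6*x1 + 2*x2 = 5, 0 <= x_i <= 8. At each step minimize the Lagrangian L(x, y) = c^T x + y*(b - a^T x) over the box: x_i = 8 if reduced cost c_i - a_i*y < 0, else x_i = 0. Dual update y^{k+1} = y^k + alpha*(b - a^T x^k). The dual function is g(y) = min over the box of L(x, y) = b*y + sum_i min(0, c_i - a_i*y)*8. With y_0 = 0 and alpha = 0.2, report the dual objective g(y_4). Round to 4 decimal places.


Dual ascent for LP: min 11*x1 + 11*x2, 6*x1 + 2*x2 = 5, 0 <= x_i <= 8
Step 1: y^k = 0.0, reduced costs: (11.0, 11.0)
  x^k = (0.0, 0.0), subgradient = b - a^T x = 5.0
  y^{k+1} = 0.0 + 0.2*5.0 = 1.0
Step 2: y^k = 1.0, reduced costs: (5.0, 9.0)
  x^k = (0.0, 0.0), subgradient = b - a^T x = 5.0
  y^{k+1} = 1.0 + 0.2*5.0 = 2.0
Step 3: y^k = 2.0, reduced costs: (-1.0, 7.0)
  x^k = (8.0, 0.0), subgradient = b - a^T x = -43.0
  y^{k+1} = 2.0 + 0.2*-43.0 = -6.6
Step 4: y^k = -6.6, reduced costs: (50.6, 24.2)
  x^k = (0.0, 0.0), subgradient = b - a^T x = 5.0
  y^{k+1} = -6.6 + 0.2*5.0 = -5.6
Dual objective at y_4 = -5.6: reduced costs (44.6, 22.2), box minimizer x = (0.0, 0.0)
g(y_4) = b*y + (c1 - a1*y)*x1 + (c2 - a2*y)*x2 = 5*(-5.6) + 44.6*0.0 + 22.2*0.0 = -28.0 + 0.0 + 0.0 = -28.0


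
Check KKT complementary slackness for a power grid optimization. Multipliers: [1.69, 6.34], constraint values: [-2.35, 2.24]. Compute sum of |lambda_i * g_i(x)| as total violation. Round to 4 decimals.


KKT complementary slackness check:
lambda_1 * g_1 = 1.69 * -2.35 = -3.9715
lambda_2 * g_2 = 6.34 * 2.24 = 14.2016
Total violation = 3.9715 + 14.2016 = 18.1731


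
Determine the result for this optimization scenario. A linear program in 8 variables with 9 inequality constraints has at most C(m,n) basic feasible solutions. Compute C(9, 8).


Each vertex corresponds to some choice of n active constraints out of m, so the number of vertices is at most C(m, n) = m! / (n!(m-n)!).
m = 9, n = 8
Numerator: 9 * 8 * 7 * 6 * 5 * 4 * 3 * 2
Denominator: 8! = 40320
C(9, 8) = 9


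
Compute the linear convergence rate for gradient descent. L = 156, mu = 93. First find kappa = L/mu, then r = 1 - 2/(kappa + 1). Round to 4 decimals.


Step 1: Compute the condition number.
kappa = L/mu = 156/93 = 1.6774
Step 2: Compute the convergence rate.
r = 1 - 2/(kappa + 1) = 1 - 2*mu/(L + mu) = (L - mu)/(L + mu) = 63/249 = 0.253


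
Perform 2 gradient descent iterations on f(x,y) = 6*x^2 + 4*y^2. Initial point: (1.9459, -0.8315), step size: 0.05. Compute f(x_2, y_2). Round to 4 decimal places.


Gradient descent on f(x,y) = 6*x^2 + 4*y^2.
Starting point: (1.9459, -0.8315), alpha = 0.05
Step 1: grad_x = 2*6*1.9459 = 23.3508, grad_y = 2*4*-0.8315 = -6.652
  x_1 = 1.9459 - 0.05*23.3508 = 0.7784
  y_1 = -0.8315 - 0.05*-6.652 = -0.4989
Step 2: grad_x = 2*6*0.7784 = 9.3403, grad_y = 2*4*-0.4989 = -3.9912
  x_2 = 0.7784 - 0.05*9.3403 = 0.3113
  y_2 = -0.4989 - 0.05*-3.9912 = -0.2993
f(0.3113, -0.2993) = 6*0.3113^2 + 4*(-0.2993)^2 = 0.94


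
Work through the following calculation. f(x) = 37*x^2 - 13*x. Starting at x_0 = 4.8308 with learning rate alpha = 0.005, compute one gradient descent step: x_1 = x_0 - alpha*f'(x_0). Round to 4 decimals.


We compute the gradient at x_0 and apply the update.
f'(x) = 74*x - 13
f'(4.8308) = 74*4.8308 - 13 = 344.4792
x_1 = 4.8308 - 0.005*344.4792 = 3.1084


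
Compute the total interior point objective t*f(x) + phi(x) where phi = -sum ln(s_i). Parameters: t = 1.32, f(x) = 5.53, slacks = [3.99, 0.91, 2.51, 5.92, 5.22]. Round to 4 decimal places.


Step 1: Compute log-barrier.
ln values: [1.3838, -0.0943, 0.9203, 1.7783, 1.6525]
phi = -(1.3838 - 0.0943 + 0.9203 + 1.7783 + 1.6525) = -5.6406
Step 2: Compute augmented objective.
t*f(x) = 1.32*5.53 = 7.2996
Total = 7.2996 - 5.6406 = 1.659


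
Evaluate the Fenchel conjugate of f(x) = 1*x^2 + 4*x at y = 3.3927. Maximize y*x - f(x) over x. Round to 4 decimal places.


f*(y) = sup_x {y*x - a*x^2 - b*x} = sup_x {(y-b)*x - a*x^2}
FOC: (y - b) - 2a*x = 0 => x* = (y - b)/(2a)
x* = (3.3927 - 4)/(2*1) = -0.3037
f*(3.3927) = (y-b)^2/(4a) = (3.3927 - 4)^2/(4*1)
= 0.3688/4 = 0.0922


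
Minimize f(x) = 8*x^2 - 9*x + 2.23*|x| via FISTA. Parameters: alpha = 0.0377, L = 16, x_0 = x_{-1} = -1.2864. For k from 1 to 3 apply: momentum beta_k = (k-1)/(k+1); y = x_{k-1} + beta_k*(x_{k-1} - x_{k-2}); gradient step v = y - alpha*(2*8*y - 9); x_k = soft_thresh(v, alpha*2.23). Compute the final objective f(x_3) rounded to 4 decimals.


FISTA on f(x) = 8*x^2 - 9*x + 2.23*|x|
L = 16, alpha = 0.0377
Iteration 1: beta = 0.0, y = -1.2864 + 0.0*(-1.2864 + 1.2864) = -1.2864
  grad(y) = -29.5824, v = y - alpha*grad = -0.1711
  prox(v) = soft_thresh(-0.1711, 0.0841) = -0.0871
Iteration 2: beta = 0.3333, y = -0.0871 + 0.3333*(-0.0871 + 1.2864) = 0.3127
  grad(y) = -3.9967, v = y - alpha*grad = 0.4634
  prox(v) = soft_thresh(0.4634, 0.0841) = 0.3793
Iteration 3: beta = 0.5, y = 0.3793 + 0.5*(0.3793 + 0.0871) = 0.6125
  grad(y) = 0.8, v = y - alpha*grad = 0.5823
  prox(v) = soft_thresh(0.5823, 0.0841) = 0.4983
f(x_3) = 8*0.4983^2 - 9*0.4983 + 2.23*|0.4983| = -1.3871


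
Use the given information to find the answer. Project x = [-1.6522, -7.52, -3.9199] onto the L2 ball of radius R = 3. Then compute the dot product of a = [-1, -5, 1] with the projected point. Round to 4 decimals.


Step 1: Compute ||x|| (intermediates to 6 decimals).
||x|| = sqrt((-1.6522)^2 + (-7.52)^2 + (-3.9199)^2) = 8.639779
Step 2: Project.
Since ||x|| > R, scale = R/||x|| = 3/8.639779 = 0.347231, proj(x) = scale * x
proj(x) = [-0.573695, -2.611177, -1.361111]
Step 3: Dot product.
a^T * proj(x) = -1*(-0.573695) - 5*(-2.611177) + 1*(-1.361111) = 12.2685


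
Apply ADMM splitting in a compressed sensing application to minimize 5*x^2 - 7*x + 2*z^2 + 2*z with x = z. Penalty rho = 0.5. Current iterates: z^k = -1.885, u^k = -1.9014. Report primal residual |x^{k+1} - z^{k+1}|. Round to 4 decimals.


ADMM iteration with rho = 0.5, z^k = -1.885, u^k = -1.9014
Step 1: x-update.
Minimize 5*x^2 - 7*x + (0.5/2)*(x + 1.885 - 1.9014)^2
FOC: (2*5 + 0.5)*x = 7 + 0.5*(-1.885 + 1.9014)
x^{k+1} = 0.6674
Step 2: z-update.
Minimize 2*z^2 + 2*z + (0.5/2)*(0.6674 - z - 1.9014)^2
FOC: (2*2 + 0.5)*z = -2 + 0.5*(0.6674 - 1.9014)
z^{k+1} = -0.5816
Step 3: u-update.
u^{k+1} = -1.9014 + 0.6674 + 0.5816 = -0.6524
Step 4: Primal residual = |0.6674 + 0.5816| = 1.249


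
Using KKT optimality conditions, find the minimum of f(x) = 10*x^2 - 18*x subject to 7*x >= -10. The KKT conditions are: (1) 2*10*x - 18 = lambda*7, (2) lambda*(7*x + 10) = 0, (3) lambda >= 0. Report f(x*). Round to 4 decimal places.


Step 1: Try lambda = 0 (constraint inactive).
Stationarity: 2*10*x - 18 = 0
x* = 18/(2*10) = 0.9
Check constraint: 7*0.9 = 6.3 >= -10 -- satisfied.
Step 2: Compute optimal value.
f(x*) = 10*0.9^2 - 18*0.9 = -8.1


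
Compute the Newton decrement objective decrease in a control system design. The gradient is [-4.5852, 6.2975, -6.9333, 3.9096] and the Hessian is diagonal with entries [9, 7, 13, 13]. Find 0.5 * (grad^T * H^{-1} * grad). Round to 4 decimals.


Step 1: H is diagonal, so H^(-1) * g = [-0.5095, 0.8996, -0.5333, 0.3007].
Step 2: g^T H^(-1) g = sum_i g_i^2 / H_ii
  = (-4.5852)^2/9 + (6.2975)^2/7 + (-6.9333)^2/13 + (3.9096)^2/13
  = 2.336 + 5.6655 + 3.6977 + 1.1758 = 12.875
Step 3: Objective decrease = 0.5 * g^T H^(-1) g = 6.4375


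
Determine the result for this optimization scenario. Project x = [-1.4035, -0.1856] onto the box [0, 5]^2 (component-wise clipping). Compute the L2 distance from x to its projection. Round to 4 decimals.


Project each component onto [0, 5].
clip(-1.4035) = 0.0, clip(-0.1856) = 0.0
Projection = [0.0, 0.0]
Squared diffs: [1.9698, 0.0344]
Distance = sqrt(2.0042) = 1.4157


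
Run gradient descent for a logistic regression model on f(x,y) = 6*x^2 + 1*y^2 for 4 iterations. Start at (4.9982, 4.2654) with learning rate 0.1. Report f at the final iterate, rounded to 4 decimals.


Gradient descent on f(x,y) = 6*x^2 + 1*y^2.
Starting point: (4.9982, 4.2654), alpha = 0.1
Step 1: grad_x = 2*6*4.9982 = 59.9784, grad_y = 2*1*4.2654 = 8.5308
  x_1 = 4.9982 - 0.1*59.9784 = -0.9996
  y_1 = 4.2654 - 0.1*8.5308 = 3.4123
Step 2: grad_x = 2*6*-0.9996 = -11.9957, grad_y = 2*1*3.4123 = 6.8246
  x_2 = -0.9996 - 0.1*-11.9957 = 0.1999
  y_2 = 3.4123 - 0.1*6.8246 = 2.7299
Step 3: grad_x = 2*6*0.1999 = 2.3991, grad_y = 2*1*2.7299 = 5.4597
  x_3 = 0.1999 - 0.1*2.3991 = -0.04
  y_3 = 2.7299 - 0.1*5.4597 = 2.1839
Step 4: grad_x = 2*6*-0.04 = -0.4798, grad_y = 2*1*2.1839 = 4.3678
  x_4 = -0.04 - 0.1*-0.4798 = 0.008
  y_4 = 2.1839 - 0.1*4.3678 = 1.7471
f(0.008, 1.7471) = 6*0.008^2 + 1*1.7471^2 = 3.0528


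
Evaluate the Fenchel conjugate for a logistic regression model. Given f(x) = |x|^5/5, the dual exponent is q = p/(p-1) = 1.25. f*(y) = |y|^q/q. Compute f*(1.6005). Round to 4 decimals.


The conjugate exponent q satisfies 1/p + 1/q = 1.
p = 5, so q = 5/(5 - 1) = 1.25
|y|^q = 1.6005^1.25 = 1.8002
f*(1.6005) = 1.8002 / 1.25 = 1.4402


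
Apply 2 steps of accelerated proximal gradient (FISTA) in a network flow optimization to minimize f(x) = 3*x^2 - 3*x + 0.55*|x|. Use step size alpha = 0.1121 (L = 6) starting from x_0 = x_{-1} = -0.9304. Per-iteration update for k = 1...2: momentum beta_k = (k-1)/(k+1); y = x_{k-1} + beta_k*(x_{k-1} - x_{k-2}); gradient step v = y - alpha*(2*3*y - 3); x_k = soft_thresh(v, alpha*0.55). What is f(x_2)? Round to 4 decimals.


FISTA on f(x) = 3*x^2 - 3*x + 0.55*|x|
L = 6, alpha = 0.1121
Iteration 1: beta = 0.0, y = -0.9304 + 0.0*(-0.9304 + 0.9304) = -0.9304
  grad(y) = -8.5824, v = y - alpha*grad = 0.0317
  prox(v) = soft_thresh(0.0317, 0.0617) = 0.0
Iteration 2: beta = 0.3333, y = 0.0 + 0.3333*(0.0 + 0.9304) = 0.3101
  grad(y) = -1.1392, v = y - alpha*grad = 0.4378
  prox(v) = soft_thresh(0.4378, 0.0617) = 0.3762
f(x_2) = 3*0.3762^2 - 3*0.3762 + 0.55*|0.3762| = -0.4971


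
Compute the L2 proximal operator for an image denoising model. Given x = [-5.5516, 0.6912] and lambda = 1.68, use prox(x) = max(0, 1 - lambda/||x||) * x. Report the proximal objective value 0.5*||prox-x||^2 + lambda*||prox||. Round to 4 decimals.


Step 1: Compute ||x||.
||x|| = 5.5945
Step 2: Compute scaling factor.
scale = max(0, 1 - 1.68/5.5945) = 0.6997
Step 3: prox(x) = [-3.8845, 0.4836]
||prox(x)|| = 3.9145
Step 4: Proximal objective.
0.5*||prox-x||^2 = 1.4112
lambda*||prox|| = 6.5764
Total = 7.9875


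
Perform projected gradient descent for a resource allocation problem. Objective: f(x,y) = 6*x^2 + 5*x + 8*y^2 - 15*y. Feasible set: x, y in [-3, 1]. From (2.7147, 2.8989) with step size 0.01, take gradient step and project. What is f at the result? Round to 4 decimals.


Step 1: Compute gradient at (2.7147, 2.8989).
grad_x = 2*6*2.7147 + 5 = 37.5764
grad_y = 2*8*2.8989 - 15 = 31.3824
Step 2: Gradient step.
x_raw = 2.7147 - 0.01*37.5764 = 2.3389
y_raw = 2.8989 - 0.01*31.3824 = 2.5851
Step 3: Project onto [-3, 1].
x_proj = clip(2.3389) = 1.0
y_proj = clip(2.5851) = 1.0
Step 4: Evaluate f.
f(1.0, 1.0) = 4.0


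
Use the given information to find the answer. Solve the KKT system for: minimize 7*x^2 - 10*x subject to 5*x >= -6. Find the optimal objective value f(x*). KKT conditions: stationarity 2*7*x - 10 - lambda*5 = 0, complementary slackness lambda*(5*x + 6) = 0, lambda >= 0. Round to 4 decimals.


Step 1: Try lambda = 0 (constraint inactive).
Stationarity: 2*7*x - 10 = 0
x* = 10/(2*7) = 5/7 = 0.7143 (rounded; the exact value 5/7 is used below)
Check constraint: 5*0.7143 = 3.5715 >= -6 -- satisfied.
Step 2: Compute optimal value.
f(x*) = 7*(5/7)^2 - 10*(5/7) = -3.5714


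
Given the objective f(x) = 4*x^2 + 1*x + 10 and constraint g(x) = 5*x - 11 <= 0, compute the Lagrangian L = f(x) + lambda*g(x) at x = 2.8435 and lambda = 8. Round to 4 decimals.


Step 1: Evaluate f(x).
f(2.8435) = 4*2.8435^2 + 1*2.8435 + 10 = 45.1855
Step 2: Evaluate g(x).
g(2.8435) = 5*2.8435 - 11 = 3.2175
Step 3: Compute Lagrangian.
L = 45.1855 + 8*3.2175 = 70.9255
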